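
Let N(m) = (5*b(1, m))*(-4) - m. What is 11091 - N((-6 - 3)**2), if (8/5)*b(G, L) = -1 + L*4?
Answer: 30419/2 ≈ 15210.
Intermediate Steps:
b(G, L) = -5/8 + 5*L/2 (b(G, L) = 5*(-1 + L*4)/8 = 5*(-1 + 4*L)/8 = -5/8 + 5*L/2)
N(m) = 25/2 - 51*m (N(m) = (5*(-5/8 + 5*m/2))*(-4) - m = (-25/8 + 25*m/2)*(-4) - m = (25/2 - 50*m) - m = 25/2 - 51*m)
11091 - N((-6 - 3)**2) = 11091 - (25/2 - 51*(-6 - 3)**2) = 11091 - (25/2 - 51*(-9)**2) = 11091 - (25/2 - 51*81) = 11091 - (25/2 - 4131) = 11091 - 1*(-8237/2) = 11091 + 8237/2 = 30419/2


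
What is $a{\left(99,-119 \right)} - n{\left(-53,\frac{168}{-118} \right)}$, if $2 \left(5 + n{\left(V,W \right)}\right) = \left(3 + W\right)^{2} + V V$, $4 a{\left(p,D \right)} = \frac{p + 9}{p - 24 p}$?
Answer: $- \frac{1233634395}{880693} \approx -1400.8$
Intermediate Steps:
$a{\left(p,D \right)} = - \frac{9 + p}{92 p}$ ($a{\left(p,D \right)} = \frac{\left(p + 9\right) \frac{1}{p - 24 p}}{4} = \frac{\left(9 + p\right) \frac{1}{\left(-23\right) p}}{4} = \frac{\left(9 + p\right) \left(- \frac{1}{23 p}\right)}{4} = \frac{\left(- \frac{1}{23}\right) \frac{1}{p} \left(9 + p\right)}{4} = - \frac{9 + p}{92 p}$)
$n{\left(V,W \right)} = -5 + \frac{V^{2}}{2} + \frac{\left(3 + W\right)^{2}}{2}$ ($n{\left(V,W \right)} = -5 + \frac{\left(3 + W\right)^{2} + V V}{2} = -5 + \frac{\left(3 + W\right)^{2} + V^{2}}{2} = -5 + \frac{V^{2} + \left(3 + W\right)^{2}}{2} = -5 + \left(\frac{V^{2}}{2} + \frac{\left(3 + W\right)^{2}}{2}\right) = -5 + \frac{V^{2}}{2} + \frac{\left(3 + W\right)^{2}}{2}$)
$a{\left(99,-119 \right)} - n{\left(-53,\frac{168}{-118} \right)} = \frac{-9 - 99}{92 \cdot 99} - \left(-5 + \frac{\left(-53\right)^{2}}{2} + \frac{\left(3 + \frac{168}{-118}\right)^{2}}{2}\right) = \frac{1}{92} \cdot \frac{1}{99} \left(-9 - 99\right) - \left(-5 + \frac{1}{2} \cdot 2809 + \frac{\left(3 + 168 \left(- \frac{1}{118}\right)\right)^{2}}{2}\right) = \frac{1}{92} \cdot \frac{1}{99} \left(-108\right) - \left(-5 + \frac{2809}{2} + \frac{\left(3 - \frac{84}{59}\right)^{2}}{2}\right) = - \frac{3}{253} - \left(-5 + \frac{2809}{2} + \frac{\left(\frac{93}{59}\right)^{2}}{2}\right) = - \frac{3}{253} - \left(-5 + \frac{2809}{2} + \frac{1}{2} \cdot \frac{8649}{3481}\right) = - \frac{3}{253} - \left(-5 + \frac{2809}{2} + \frac{8649}{6962}\right) = - \frac{3}{253} - \frac{4875984}{3481} = - \frac{1233634395}{880693}$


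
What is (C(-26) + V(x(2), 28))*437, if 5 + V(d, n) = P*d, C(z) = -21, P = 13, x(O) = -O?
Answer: -22724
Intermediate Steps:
V(d, n) = -5 + 13*d
(C(-26) + V(x(2), 28))*437 = (-21 + (-5 + 13*(-1*2)))*437 = (-21 + (-5 + 13*(-2)))*437 = (-21 + (-5 - 26))*437 = (-21 - 31)*437 = -52*437 = -22724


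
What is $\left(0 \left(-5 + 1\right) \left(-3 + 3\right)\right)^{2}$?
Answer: $0$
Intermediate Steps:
$\left(0 \left(-5 + 1\right) \left(-3 + 3\right)\right)^{2} = \left(0 \left(-4\right) 0\right)^{2} = \left(0 \cdot 0\right)^{2} = 0^{2} = 0$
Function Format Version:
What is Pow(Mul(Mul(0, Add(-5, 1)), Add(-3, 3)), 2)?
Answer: 0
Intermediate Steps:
Pow(Mul(Mul(0, Add(-5, 1)), Add(-3, 3)), 2) = Pow(Mul(Mul(0, -4), 0), 2) = Pow(Mul(0, 0), 2) = Pow(0, 2) = 0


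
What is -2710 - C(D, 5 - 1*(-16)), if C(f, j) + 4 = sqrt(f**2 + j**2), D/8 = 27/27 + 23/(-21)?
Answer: -2706 - sqrt(194737)/21 ≈ -2727.0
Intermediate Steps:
D = -16/21 (D = 8*(27/27 + 23/(-21)) = 8*(27*(1/27) + 23*(-1/21)) = 8*(1 - 23/21) = 8*(-2/21) = -16/21 ≈ -0.76190)
C(f, j) = -4 + sqrt(f**2 + j**2)
-2710 - C(D, 5 - 1*(-16)) = -2710 - (-4 + sqrt((-16/21)**2 + (5 - 1*(-16))**2)) = -2710 - (-4 + sqrt(256/441 + (5 + 16)**2)) = -2710 - (-4 + sqrt(256/441 + 21**2)) = -2710 - (-4 + sqrt(256/441 + 441)) = -2710 - (-4 + sqrt(194737/441)) = -2710 - (-4 + sqrt(194737)/21) = -2710 + (4 - sqrt(194737)/21) = -2706 - sqrt(194737)/21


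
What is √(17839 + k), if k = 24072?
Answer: √41911 ≈ 204.72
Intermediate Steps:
√(17839 + k) = √(17839 + 24072) = √41911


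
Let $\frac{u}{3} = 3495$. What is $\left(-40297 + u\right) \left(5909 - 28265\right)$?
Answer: $666477072$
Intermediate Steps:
$u = 10485$ ($u = 3 \cdot 3495 = 10485$)
$\left(-40297 + u\right) \left(5909 - 28265\right) = \left(-40297 + 10485\right) \left(5909 - 28265\right) = \left(-29812\right) \left(-22356\right) = 666477072$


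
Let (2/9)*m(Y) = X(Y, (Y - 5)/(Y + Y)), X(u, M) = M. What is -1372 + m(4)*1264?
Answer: -2083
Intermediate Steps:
m(Y) = 9*(-5 + Y)/(4*Y) (m(Y) = 9*((Y - 5)/(Y + Y))/2 = 9*((-5 + Y)/((2*Y)))/2 = 9*((-5 + Y)*(1/(2*Y)))/2 = 9*((-5 + Y)/(2*Y))/2 = 9*(-5 + Y)/(4*Y))
-1372 + m(4)*1264 = -1372 + ((9/4)*(-5 + 4)/4)*1264 = -1372 + ((9/4)*(¼)*(-1))*1264 = -1372 - 9/16*1264 = -1372 - 711 = -2083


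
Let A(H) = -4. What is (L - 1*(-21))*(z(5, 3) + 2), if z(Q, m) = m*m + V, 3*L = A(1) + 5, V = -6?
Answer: 320/3 ≈ 106.67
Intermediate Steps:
L = ⅓ (L = (-4 + 5)/3 = (⅓)*1 = ⅓ ≈ 0.33333)
z(Q, m) = -6 + m² (z(Q, m) = m*m - 6 = m² - 6 = -6 + m²)
(L - 1*(-21))*(z(5, 3) + 2) = (⅓ - 1*(-21))*((-6 + 3²) + 2) = (⅓ + 21)*((-6 + 9) + 2) = 64*(3 + 2)/3 = (64/3)*5 = 320/3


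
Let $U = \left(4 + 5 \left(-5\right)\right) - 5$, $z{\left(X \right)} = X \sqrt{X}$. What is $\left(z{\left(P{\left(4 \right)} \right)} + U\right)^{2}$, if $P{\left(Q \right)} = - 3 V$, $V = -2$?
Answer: $892 - 312 \sqrt{6} \approx 127.76$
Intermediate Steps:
$P{\left(Q \right)} = 6$ ($P{\left(Q \right)} = \left(-3\right) \left(-2\right) = 6$)
$z{\left(X \right)} = X^{\frac{3}{2}}$
$U = -26$ ($U = \left(4 - 25\right) - 5 = -21 - 5 = -26$)
$\left(z{\left(P{\left(4 \right)} \right)} + U\right)^{2} = \left(6^{\frac{3}{2}} - 26\right)^{2} = \left(6 \sqrt{6} - 26\right)^{2} = \left(-26 + 6 \sqrt{6}\right)^{2}$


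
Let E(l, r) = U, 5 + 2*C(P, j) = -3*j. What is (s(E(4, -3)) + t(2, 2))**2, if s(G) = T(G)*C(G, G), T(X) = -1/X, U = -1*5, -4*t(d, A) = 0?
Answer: 1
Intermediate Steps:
t(d, A) = 0 (t(d, A) = -1/4*0 = 0)
C(P, j) = -5/2 - 3*j/2 (C(P, j) = -5/2 + (-3*j)/2 = -5/2 - 3*j/2)
U = -5
E(l, r) = -5
s(G) = -(-5/2 - 3*G/2)/G (s(G) = (-1/G)*(-5/2 - 3*G/2) = -(-5/2 - 3*G/2)/G)
(s(E(4, -3)) + t(2, 2))**2 = ((1/2)*(5 + 3*(-5))/(-5) + 0)**2 = ((1/2)*(-1/5)*(5 - 15) + 0)**2 = ((1/2)*(-1/5)*(-10) + 0)**2 = (1 + 0)**2 = 1**2 = 1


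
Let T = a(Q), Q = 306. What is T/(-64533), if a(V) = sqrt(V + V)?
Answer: -2*sqrt(17)/21511 ≈ -0.00038335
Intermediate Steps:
a(V) = sqrt(2)*sqrt(V) (a(V) = sqrt(2*V) = sqrt(2)*sqrt(V))
T = 6*sqrt(17) (T = sqrt(2)*sqrt(306) = sqrt(2)*(3*sqrt(34)) = 6*sqrt(17) ≈ 24.739)
T/(-64533) = (6*sqrt(17))/(-64533) = (6*sqrt(17))*(-1/64533) = -2*sqrt(17)/21511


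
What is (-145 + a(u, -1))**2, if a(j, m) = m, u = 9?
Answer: 21316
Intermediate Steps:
(-145 + a(u, -1))**2 = (-145 - 1)**2 = (-146)**2 = 21316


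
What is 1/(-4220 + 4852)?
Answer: 1/632 ≈ 0.0015823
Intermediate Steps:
1/(-4220 + 4852) = 1/632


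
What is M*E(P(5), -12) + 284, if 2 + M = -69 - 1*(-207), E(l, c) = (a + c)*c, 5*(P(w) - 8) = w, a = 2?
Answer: 16604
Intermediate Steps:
P(w) = 8 + w/5
E(l, c) = c*(2 + c) (E(l, c) = (2 + c)*c = c*(2 + c))
M = 136 (M = -2 + (-69 - 1*(-207)) = -2 + (-69 + 207) = -2 + 138 = 136)
M*E(P(5), -12) + 284 = 136*(-12*(2 - 12)) + 284 = 136*(-12*(-10)) + 284 = 136*120 + 284 = 16320 + 284 = 16604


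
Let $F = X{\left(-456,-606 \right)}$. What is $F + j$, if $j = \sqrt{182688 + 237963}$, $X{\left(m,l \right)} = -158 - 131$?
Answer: $-289 + 3 \sqrt{46739} \approx 359.58$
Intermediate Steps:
$X{\left(m,l \right)} = -289$ ($X{\left(m,l \right)} = -158 - 131 = -289$)
$F = -289$
$j = 3 \sqrt{46739}$ ($j = \sqrt{420651} = 3 \sqrt{46739} \approx 648.58$)
$F + j = -289 + 3 \sqrt{46739}$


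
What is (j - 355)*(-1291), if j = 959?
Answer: -779764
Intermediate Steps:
(j - 355)*(-1291) = (959 - 355)*(-1291) = 604*(-1291) = -779764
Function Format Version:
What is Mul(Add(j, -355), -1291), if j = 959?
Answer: -779764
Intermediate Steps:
Mul(Add(j, -355), -1291) = Mul(Add(959, -355), -1291) = Mul(604, -1291) = -779764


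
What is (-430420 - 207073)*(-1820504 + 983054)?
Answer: 533868512850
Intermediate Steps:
(-430420 - 207073)*(-1820504 + 983054) = -637493*(-837450) = 533868512850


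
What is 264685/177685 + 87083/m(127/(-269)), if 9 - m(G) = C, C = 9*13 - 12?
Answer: -3089586619/3411552 ≈ -905.63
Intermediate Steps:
C = 105 (C = 117 - 12 = 105)
m(G) = -96 (m(G) = 9 - 1*105 = 9 - 105 = -96)
264685/177685 + 87083/m(127/(-269)) = 264685/177685 + 87083/(-96) = 264685*(1/177685) + 87083*(-1/96) = 52937/35537 - 87083/96 = -3089586619/3411552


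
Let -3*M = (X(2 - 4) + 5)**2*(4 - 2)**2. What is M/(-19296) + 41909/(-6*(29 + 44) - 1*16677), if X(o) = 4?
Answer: -3201697/1310520 ≈ -2.4431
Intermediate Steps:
M = -108 (M = -(4 + 5)**2*(4 - 2)**2/3 = -9**2*2**2/3 = -27*4 = -1/3*324 = -108)
M/(-19296) + 41909/(-6*(29 + 44) - 1*16677) = -108/(-19296) + 41909/(-6*(29 + 44) - 1*16677) = -108*(-1/19296) + 41909/(-6*73 - 16677) = 3/536 + 41909/(-438 - 16677) = 3/536 + 41909/(-17115) = 3/536 + 41909*(-1/17115) = 3/536 - 5987/2445 = -3201697/1310520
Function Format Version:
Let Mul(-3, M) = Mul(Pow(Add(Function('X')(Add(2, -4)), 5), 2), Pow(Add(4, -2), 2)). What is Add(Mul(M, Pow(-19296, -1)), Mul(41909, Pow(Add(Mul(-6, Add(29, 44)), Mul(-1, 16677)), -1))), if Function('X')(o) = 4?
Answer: Rational(-3201697, 1310520) ≈ -2.4431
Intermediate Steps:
M = -108 (M = Mul(Rational(-1, 3), Mul(Pow(Add(4, 5), 2), Pow(Add(4, -2), 2))) = Mul(Rational(-1, 3), Mul(Pow(9, 2), Pow(2, 2))) = Mul(Rational(-1, 3), Mul(81, 4)) = Mul(Rational(-1, 3), 324) = -108)
Add(Mul(M, Pow(-19296, -1)), Mul(41909, Pow(Add(Mul(-6, Add(29, 44)), Mul(-1, 16677)), -1))) = Add(Mul(-108, Pow(-19296, -1)), Mul(41909, Pow(Add(Mul(-6, Add(29, 44)), Mul(-1, 16677)), -1))) = Add(Mul(-108, Rational(-1, 19296)), Mul(41909, Pow(Add(Mul(-6, 73), -16677), -1))) = Add(Rational(3, 536), Mul(41909, Pow(Add(-438, -16677), -1))) = Add(Rational(3, 536), Mul(41909, Pow(-17115, -1))) = Add(Rational(3, 536), Mul(41909, Rational(-1, 17115))) = Add(Rational(3, 536), Rational(-5987, 2445)) = Rational(-3201697, 1310520)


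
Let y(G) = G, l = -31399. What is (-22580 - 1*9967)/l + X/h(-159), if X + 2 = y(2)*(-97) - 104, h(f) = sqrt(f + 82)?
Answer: 32547/31399 + 300*I*sqrt(77)/77 ≈ 1.0366 + 34.188*I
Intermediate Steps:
h(f) = sqrt(82 + f)
X = -300 (X = -2 + (2*(-97) - 104) = -2 + (-194 - 104) = -2 - 298 = -300)
(-22580 - 1*9967)/l + X/h(-159) = (-22580 - 1*9967)/(-31399) - 300/sqrt(82 - 159) = (-22580 - 9967)*(-1/31399) - 300*(-I*sqrt(77)/77) = -32547*(-1/31399) - 300*(-I*sqrt(77)/77) = 32547/31399 - (-300)*I*sqrt(77)/77 = 32547/31399 + 300*I*sqrt(77)/77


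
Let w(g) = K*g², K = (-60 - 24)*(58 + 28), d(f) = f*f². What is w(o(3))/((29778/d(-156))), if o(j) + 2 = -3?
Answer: 16324588800/709 ≈ 2.3025e+7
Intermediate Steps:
d(f) = f³
o(j) = -5 (o(j) = -2 - 3 = -5)
K = -7224 (K = -84*86 = -7224)
w(g) = -7224*g²
w(o(3))/((29778/d(-156))) = (-7224*(-5)²)/((29778/((-156)³))) = (-7224*25)/((29778/(-3796416))) = -180600/(29778*(-1/3796416)) = -180600/(-4963/632736) = -180600*(-632736/4963) = 16324588800/709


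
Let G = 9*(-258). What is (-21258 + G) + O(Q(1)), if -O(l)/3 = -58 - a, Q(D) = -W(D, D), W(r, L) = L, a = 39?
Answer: -23289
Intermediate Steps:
Q(D) = -D
O(l) = 291 (O(l) = -3*(-58 - 1*39) = -3*(-58 - 39) = -3*(-97) = 291)
G = -2322
(-21258 + G) + O(Q(1)) = (-21258 - 2322) + 291 = -23580 + 291 = -23289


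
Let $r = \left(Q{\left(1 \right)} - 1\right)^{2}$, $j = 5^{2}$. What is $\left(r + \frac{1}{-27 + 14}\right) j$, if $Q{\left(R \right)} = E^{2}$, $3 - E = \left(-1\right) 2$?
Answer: $\frac{187175}{13} \approx 14398.0$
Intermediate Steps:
$j = 25$
$E = 5$ ($E = 3 - \left(-1\right) 2 = 3 - -2 = 3 + 2 = 5$)
$Q{\left(R \right)} = 25$ ($Q{\left(R \right)} = 5^{2} = 25$)
$r = 576$ ($r = \left(25 - 1\right)^{2} = 24^{2} = 576$)
$\left(r + \frac{1}{-27 + 14}\right) j = \left(576 + \frac{1}{-27 + 14}\right) 25 = \left(576 + \frac{1}{-13}\right) 25 = \left(576 - \frac{1}{13}\right) 25 = \frac{7487}{13} \cdot 25 = \frac{187175}{13}$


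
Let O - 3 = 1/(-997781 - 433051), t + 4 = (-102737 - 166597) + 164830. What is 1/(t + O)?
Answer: -1430832/149529098161 ≈ -9.5689e-6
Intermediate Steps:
t = -104508 (t = -4 + ((-102737 - 166597) + 164830) = -4 + (-269334 + 164830) = -4 - 104504 = -104508)
O = 4292495/1430832 (O = 3 + 1/(-997781 - 433051) = 3 + 1/(-1430832) = 3 - 1/1430832 = 4292495/1430832 ≈ 3.0000)
1/(t + O) = 1/(-104508 + 4292495/1430832) = 1/(-149529098161/1430832) = -1430832/149529098161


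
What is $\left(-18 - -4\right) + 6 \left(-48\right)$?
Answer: $-302$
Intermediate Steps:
$\left(-18 - -4\right) + 6 \left(-48\right) = \left(-18 + 4\right) - 288 = -14 - 288 = -302$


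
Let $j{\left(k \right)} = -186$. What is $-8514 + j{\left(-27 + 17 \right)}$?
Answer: $-8700$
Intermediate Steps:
$-8514 + j{\left(-27 + 17 \right)} = -8514 - 186 = -8700$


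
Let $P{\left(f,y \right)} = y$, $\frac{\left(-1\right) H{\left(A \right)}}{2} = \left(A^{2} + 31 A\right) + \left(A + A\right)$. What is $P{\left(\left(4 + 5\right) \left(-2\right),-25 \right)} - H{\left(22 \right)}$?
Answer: $2395$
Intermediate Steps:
$H{\left(A \right)} = - 66 A - 2 A^{2}$ ($H{\left(A \right)} = - 2 \left(\left(A^{2} + 31 A\right) + \left(A + A\right)\right) = - 2 \left(\left(A^{2} + 31 A\right) + 2 A\right) = - 2 \left(A^{2} + 33 A\right) = - 66 A - 2 A^{2}$)
$P{\left(\left(4 + 5\right) \left(-2\right),-25 \right)} - H{\left(22 \right)} = -25 - \left(-2\right) 22 \left(33 + 22\right) = -25 - \left(-2\right) 22 \cdot 55 = -25 - -2420 = -25 + 2420 = 2395$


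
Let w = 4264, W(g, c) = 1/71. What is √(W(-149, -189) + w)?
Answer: √21494895/71 ≈ 65.299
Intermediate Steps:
W(g, c) = 1/71
√(W(-149, -189) + w) = √(1/71 + 4264) = √(302745/71) = √21494895/71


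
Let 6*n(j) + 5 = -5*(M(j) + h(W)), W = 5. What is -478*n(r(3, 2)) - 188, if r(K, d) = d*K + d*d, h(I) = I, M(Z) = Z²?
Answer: 126106/3 ≈ 42035.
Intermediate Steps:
r(K, d) = d² + K*d (r(K, d) = K*d + d² = d² + K*d)
n(j) = -5 - 5*j²/6 (n(j) = -⅚ + (-5*(j² + 5))/6 = -⅚ + (-5*(5 + j²))/6 = -⅚ + (-25 - 5*j²)/6 = -⅚ + (-25/6 - 5*j²/6) = -5 - 5*j²/6)
-478*n(r(3, 2)) - 188 = -478*(-5 - 5*4*(3 + 2)²/6) - 188 = -478*(-5 - 5*(2*5)²/6) - 188 = -478*(-5 - ⅚*10²) - 188 = -478*(-5 - ⅚*100) - 188 = -478*(-5 - 250/3) - 188 = -478*(-265/3) - 188 = 126670/3 - 188 = 126106/3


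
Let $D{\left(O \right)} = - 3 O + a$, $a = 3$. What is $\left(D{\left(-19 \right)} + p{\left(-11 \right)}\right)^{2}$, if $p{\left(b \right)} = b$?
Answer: $2401$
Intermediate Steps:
$D{\left(O \right)} = 3 - 3 O$ ($D{\left(O \right)} = - 3 O + 3 = 3 - 3 O$)
$\left(D{\left(-19 \right)} + p{\left(-11 \right)}\right)^{2} = \left(\left(3 - -57\right) - 11\right)^{2} = \left(\left(3 + 57\right) - 11\right)^{2} = \left(60 - 11\right)^{2} = 49^{2} = 2401$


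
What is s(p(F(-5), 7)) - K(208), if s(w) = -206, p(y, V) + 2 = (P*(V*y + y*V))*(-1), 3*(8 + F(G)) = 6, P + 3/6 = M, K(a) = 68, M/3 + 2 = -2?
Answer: -274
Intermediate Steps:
M = -12 (M = -6 + 3*(-2) = -6 - 6 = -12)
P = -25/2 (P = -½ - 12 = -25/2 ≈ -12.500)
F(G) = -6 (F(G) = -8 + (⅓)*6 = -8 + 2 = -6)
p(y, V) = -2 + 25*V*y (p(y, V) = -2 - 25*(V*y + y*V)/2*(-1) = -2 - 25*(V*y + V*y)/2*(-1) = -2 - 25*V*y*(-1) = -2 + 25*V*y)
s(p(F(-5), 7)) - K(208) = -206 - 1*68 = -206 - 68 = -274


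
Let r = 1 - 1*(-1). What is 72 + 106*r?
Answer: 284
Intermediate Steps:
r = 2 (r = 1 + 1 = 2)
72 + 106*r = 72 + 106*2 = 72 + 212 = 284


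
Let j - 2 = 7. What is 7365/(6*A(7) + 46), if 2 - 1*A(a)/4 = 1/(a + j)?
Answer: 2946/37 ≈ 79.622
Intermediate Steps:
j = 9 (j = 2 + 7 = 9)
A(a) = 8 - 4/(9 + a) (A(a) = 8 - 4/(a + 9) = 8 - 4/(9 + a))
7365/(6*A(7) + 46) = 7365/(6*(4*(17 + 2*7)/(9 + 7)) + 46) = 7365/(6*(4*(17 + 14)/16) + 46) = 7365/(6*(4*(1/16)*31) + 46) = 7365/(6*(31/4) + 46) = 7365/(93/2 + 46) = 7365/(185/2) = 7365*(2/185) = 2946/37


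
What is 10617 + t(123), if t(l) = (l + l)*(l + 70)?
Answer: 58095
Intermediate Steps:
t(l) = 2*l*(70 + l) (t(l) = (2*l)*(70 + l) = 2*l*(70 + l))
10617 + t(123) = 10617 + 2*123*(70 + 123) = 10617 + 2*123*193 = 10617 + 47478 = 58095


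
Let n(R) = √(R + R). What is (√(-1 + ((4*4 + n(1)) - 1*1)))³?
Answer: (14 + √2)^(3/2) ≈ 60.518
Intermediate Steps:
n(R) = √2*√R (n(R) = √(2*R) = √2*√R)
(√(-1 + ((4*4 + n(1)) - 1*1)))³ = (√(-1 + ((4*4 + √2*√1) - 1*1)))³ = (√(-1 + ((16 + √2*1) - 1)))³ = (√(-1 + ((16 + √2) - 1)))³ = (√(-1 + (15 + √2)))³ = (√(14 + √2))³ = (14 + √2)^(3/2)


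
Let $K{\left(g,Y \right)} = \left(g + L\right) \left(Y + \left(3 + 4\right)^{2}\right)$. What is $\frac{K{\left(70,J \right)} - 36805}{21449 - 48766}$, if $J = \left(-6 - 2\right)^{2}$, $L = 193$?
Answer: $\frac{7086}{27317} \approx 0.2594$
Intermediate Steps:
$J = 64$ ($J = \left(-8\right)^{2} = 64$)
$K{\left(g,Y \right)} = \left(49 + Y\right) \left(193 + g\right)$ ($K{\left(g,Y \right)} = \left(g + 193\right) \left(Y + \left(3 + 4\right)^{2}\right) = \left(193 + g\right) \left(Y + 7^{2}\right) = \left(193 + g\right) \left(Y + 49\right) = \left(193 + g\right) \left(49 + Y\right) = \left(49 + Y\right) \left(193 + g\right)$)
$\frac{K{\left(70,J \right)} - 36805}{21449 - 48766} = \frac{\left(9457 + 49 \cdot 70 + 193 \cdot 64 + 64 \cdot 70\right) - 36805}{21449 - 48766} = \frac{\left(9457 + 3430 + 12352 + 4480\right) - 36805}{-27317} = \left(29719 - 36805\right) \left(- \frac{1}{27317}\right) = \left(-7086\right) \left(- \frac{1}{27317}\right) = \frac{7086}{27317}$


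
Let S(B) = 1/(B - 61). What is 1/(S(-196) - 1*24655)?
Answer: -257/6336336 ≈ -4.0560e-5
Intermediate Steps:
S(B) = 1/(-61 + B)
1/(S(-196) - 1*24655) = 1/(1/(-61 - 196) - 1*24655) = 1/(1/(-257) - 24655) = 1/(-1/257 - 24655) = 1/(-6336336/257) = -257/6336336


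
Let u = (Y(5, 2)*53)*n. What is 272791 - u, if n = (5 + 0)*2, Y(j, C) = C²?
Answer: 270671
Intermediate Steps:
n = 10 (n = 5*2 = 10)
u = 2120 (u = (2²*53)*10 = (4*53)*10 = 212*10 = 2120)
272791 - u = 272791 - 1*2120 = 272791 - 2120 = 270671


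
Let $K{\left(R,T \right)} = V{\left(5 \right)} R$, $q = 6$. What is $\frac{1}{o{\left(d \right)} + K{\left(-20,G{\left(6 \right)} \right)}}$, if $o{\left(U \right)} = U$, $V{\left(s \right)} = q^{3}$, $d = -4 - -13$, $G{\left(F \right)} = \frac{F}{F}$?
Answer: $- \frac{1}{4311} \approx -0.00023196$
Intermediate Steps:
$G{\left(F \right)} = 1$
$d = 9$ ($d = -4 + 13 = 9$)
$V{\left(s \right)} = 216$ ($V{\left(s \right)} = 6^{3} = 216$)
$K{\left(R,T \right)} = 216 R$
$\frac{1}{o{\left(d \right)} + K{\left(-20,G{\left(6 \right)} \right)}} = \frac{1}{9 + 216 \left(-20\right)} = \frac{1}{9 - 4320} = \frac{1}{-4311} = - \frac{1}{4311}$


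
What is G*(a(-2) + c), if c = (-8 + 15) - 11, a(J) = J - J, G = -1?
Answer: 4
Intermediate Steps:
a(J) = 0
c = -4 (c = 7 - 11 = -4)
G*(a(-2) + c) = -(0 - 4) = -1*(-4) = 4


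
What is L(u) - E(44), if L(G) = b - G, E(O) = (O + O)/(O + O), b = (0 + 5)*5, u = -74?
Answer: 98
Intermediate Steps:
b = 25 (b = 5*5 = 25)
E(O) = 1 (E(O) = (2*O)/((2*O)) = (2*O)*(1/(2*O)) = 1)
L(G) = 25 - G
L(u) - E(44) = (25 - 1*(-74)) - 1*1 = (25 + 74) - 1 = 99 - 1 = 98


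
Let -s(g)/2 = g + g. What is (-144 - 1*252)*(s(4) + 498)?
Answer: -190872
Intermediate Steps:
s(g) = -4*g (s(g) = -2*(g + g) = -4*g)
(-144 - 1*252)*(s(4) + 498) = (-144 - 1*252)*(-4*4 + 498) = (-144 - 252)*(-16 + 498) = -396*482 = -190872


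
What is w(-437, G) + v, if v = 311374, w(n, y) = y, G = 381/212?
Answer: 66011669/212 ≈ 3.1138e+5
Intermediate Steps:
G = 381/212 (G = 381*(1/212) = 381/212 ≈ 1.7972)
w(-437, G) + v = 381/212 + 311374 = 66011669/212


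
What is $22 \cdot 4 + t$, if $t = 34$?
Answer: $122$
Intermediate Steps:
$22 \cdot 4 + t = 22 \cdot 4 + 34 = 88 + 34 = 122$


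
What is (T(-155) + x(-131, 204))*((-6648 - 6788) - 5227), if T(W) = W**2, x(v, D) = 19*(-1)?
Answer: -448023978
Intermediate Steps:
x(v, D) = -19
(T(-155) + x(-131, 204))*((-6648 - 6788) - 5227) = ((-155)**2 - 19)*((-6648 - 6788) - 5227) = (24025 - 19)*(-13436 - 5227) = 24006*(-18663) = -448023978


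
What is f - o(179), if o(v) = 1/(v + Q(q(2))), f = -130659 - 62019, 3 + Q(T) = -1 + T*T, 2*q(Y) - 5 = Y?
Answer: -144315826/749 ≈ -1.9268e+5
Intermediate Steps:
q(Y) = 5/2 + Y/2
Q(T) = -4 + T² (Q(T) = -3 + (-1 + T*T) = -3 + (-1 + T²) = -4 + T²)
f = -192678
o(v) = 1/(33/4 + v) (o(v) = 1/(v + (-4 + (5/2 + (½)*2)²)) = 1/(v + (-4 + (5/2 + 1)²)) = 1/(v + (-4 + (7/2)²)) = 1/(v + (-4 + 49/4)) = 1/(v + 33/4) = 1/(33/4 + v))
f - o(179) = -192678 - 4/(33 + 4*179) = -192678 - 4/(33 + 716) = -192678 - 4/749 = -144315826/749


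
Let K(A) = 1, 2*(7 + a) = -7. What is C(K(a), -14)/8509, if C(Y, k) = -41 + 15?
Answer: -26/8509 ≈ -0.0030556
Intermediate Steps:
a = -21/2 (a = -7 + (1/2)*(-7) = -7 - 7/2 = -21/2 ≈ -10.500)
C(Y, k) = -26
C(K(a), -14)/8509 = -26/8509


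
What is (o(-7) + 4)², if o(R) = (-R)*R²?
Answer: 120409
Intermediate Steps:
o(R) = -R³
(o(-7) + 4)² = (-1*(-7)³ + 4)² = (-1*(-343) + 4)² = (343 + 4)² = 347² = 120409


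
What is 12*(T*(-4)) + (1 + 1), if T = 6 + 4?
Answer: -478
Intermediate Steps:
T = 10
12*(T*(-4)) + (1 + 1) = 12*(10*(-4)) + (1 + 1) = 12*(-40) + 2 = -480 + 2 = -478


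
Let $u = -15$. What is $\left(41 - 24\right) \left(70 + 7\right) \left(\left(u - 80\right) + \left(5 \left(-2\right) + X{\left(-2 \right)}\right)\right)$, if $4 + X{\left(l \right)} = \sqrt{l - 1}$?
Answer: $-142681 + 1309 i \sqrt{3} \approx -1.4268 \cdot 10^{5} + 2267.3 i$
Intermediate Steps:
$X{\left(l \right)} = -4 + \sqrt{-1 + l}$ ($X{\left(l \right)} = -4 + \sqrt{l - 1} = -4 + \sqrt{-1 + l}$)
$\left(41 - 24\right) \left(70 + 7\right) \left(\left(u - 80\right) + \left(5 \left(-2\right) + X{\left(-2 \right)}\right)\right) = \left(41 - 24\right) \left(70 + 7\right) \left(\left(-15 - 80\right) + \left(5 \left(-2\right) - \left(4 - \sqrt{-1 - 2}\right)\right)\right) = 17 \cdot 77 \left(\left(-15 - 80\right) - \left(14 - i \sqrt{3}\right)\right) = 1309 \left(-95 - \left(14 - i \sqrt{3}\right)\right) = 1309 \left(-109 + i \sqrt{3}\right) = -142681 + 1309 i \sqrt{3}$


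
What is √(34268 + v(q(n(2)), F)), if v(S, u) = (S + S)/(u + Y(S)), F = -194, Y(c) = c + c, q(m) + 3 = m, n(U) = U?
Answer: √6716530/14 ≈ 185.12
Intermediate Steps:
q(m) = -3 + m
Y(c) = 2*c
v(S, u) = 2*S/(u + 2*S) (v(S, u) = (S + S)/(u + 2*S) = (2*S)/(u + 2*S) = 2*S/(u + 2*S))
√(34268 + v(q(n(2)), F)) = √(34268 + 2*(-3 + 2)/(-194 + 2*(-3 + 2))) = √(34268 + 2*(-1)/(-194 + 2*(-1))) = √(34268 + 2*(-1)/(-194 - 2)) = √(34268 + 2*(-1)/(-196)) = √(34268 + 2*(-1)*(-1/196)) = √(34268 + 1/98) = √(3358265/98) = √6716530/14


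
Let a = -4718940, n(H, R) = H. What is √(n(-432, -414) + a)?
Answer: 2*I*√1179843 ≈ 2172.4*I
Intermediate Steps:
√(n(-432, -414) + a) = √(-432 - 4718940) = √(-4719372) = 2*I*√1179843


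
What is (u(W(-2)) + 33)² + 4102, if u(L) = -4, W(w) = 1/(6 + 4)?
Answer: 4943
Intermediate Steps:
W(w) = ⅒ (W(w) = 1/10 = ⅒)
(u(W(-2)) + 33)² + 4102 = (-4 + 33)² + 4102 = 29² + 4102 = 841 + 4102 = 4943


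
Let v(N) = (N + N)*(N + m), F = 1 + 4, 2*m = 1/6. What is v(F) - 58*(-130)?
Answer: 45545/6 ≈ 7590.8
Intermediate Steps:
m = 1/12 (m = (½)/6 = (½)*(⅙) = 1/12 ≈ 0.083333)
F = 5
v(N) = 2*N*(1/12 + N) (v(N) = (N + N)*(N + 1/12) = (2*N)*(1/12 + N) = 2*N*(1/12 + N))
v(F) - 58*(-130) = (⅙)*5*(1 + 12*5) - 58*(-130) = (⅙)*5*(1 + 60) + 7540 = (⅙)*5*61 + 7540 = 305/6 + 7540 = 45545/6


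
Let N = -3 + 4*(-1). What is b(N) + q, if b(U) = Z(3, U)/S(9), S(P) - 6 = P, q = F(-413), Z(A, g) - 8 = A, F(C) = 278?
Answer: 4181/15 ≈ 278.73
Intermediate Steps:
Z(A, g) = 8 + A
N = -7 (N = -3 - 4 = -7)
q = 278
S(P) = 6 + P
b(U) = 11/15 (b(U) = (8 + 3)/(6 + 9) = 11/15)
b(N) + q = 11/15 + 278 = 4181/15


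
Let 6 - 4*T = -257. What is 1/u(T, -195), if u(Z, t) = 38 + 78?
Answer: 1/116 ≈ 0.0086207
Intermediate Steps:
T = 263/4 (T = 3/2 - ¼*(-257) = 3/2 + 257/4 = 263/4 ≈ 65.750)
u(Z, t) = 116
1/u(T, -195) = 1/116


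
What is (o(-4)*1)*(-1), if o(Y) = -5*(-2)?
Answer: -10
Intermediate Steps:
o(Y) = 10
(o(-4)*1)*(-1) = (10*1)*(-1) = 10*(-1) = -10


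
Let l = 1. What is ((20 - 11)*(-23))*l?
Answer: -207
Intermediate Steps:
((20 - 11)*(-23))*l = ((20 - 11)*(-23))*1 = (9*(-23))*1 = -207*1 = -207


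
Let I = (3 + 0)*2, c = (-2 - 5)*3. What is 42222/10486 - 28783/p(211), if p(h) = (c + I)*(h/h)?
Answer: 151225934/78645 ≈ 1922.9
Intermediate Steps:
c = -21 (c = -7*3 = -21)
I = 6 (I = 3*2 = 6)
p(h) = -15 (p(h) = (-21 + 6)*(h/h) = -15*1 = -15)
42222/10486 - 28783/p(211) = 42222/10486 - 28783/(-15) = 42222*(1/10486) - 28783*(-1/15) = 21111/5243 + 28783/15 = 151225934/78645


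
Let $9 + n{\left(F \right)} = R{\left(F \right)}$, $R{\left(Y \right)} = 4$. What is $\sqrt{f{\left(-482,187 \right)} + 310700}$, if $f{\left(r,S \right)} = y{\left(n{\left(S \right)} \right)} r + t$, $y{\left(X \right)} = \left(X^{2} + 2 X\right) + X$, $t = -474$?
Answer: $57 \sqrt{94} \approx 552.64$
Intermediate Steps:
$n{\left(F \right)} = -5$ ($n{\left(F \right)} = -9 + 4 = -5$)
$y{\left(X \right)} = X^{2} + 3 X$
$f{\left(r,S \right)} = -474 + 10 r$ ($f{\left(r,S \right)} = - 5 \left(3 - 5\right) r - 474 = \left(-5\right) \left(-2\right) r - 474 = 10 r - 474 = -474 + 10 r$)
$\sqrt{f{\left(-482,187 \right)} + 310700} = \sqrt{\left(-474 + 10 \left(-482\right)\right) + 310700} = \sqrt{\left(-474 - 4820\right) + 310700} = \sqrt{-5294 + 310700} = \sqrt{305406} = 57 \sqrt{94}$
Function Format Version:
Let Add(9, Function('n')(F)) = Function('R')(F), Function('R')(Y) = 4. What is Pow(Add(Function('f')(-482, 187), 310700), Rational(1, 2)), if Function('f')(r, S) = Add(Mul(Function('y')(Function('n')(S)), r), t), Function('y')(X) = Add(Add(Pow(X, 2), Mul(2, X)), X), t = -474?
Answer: Mul(57, Pow(94, Rational(1, 2))) ≈ 552.64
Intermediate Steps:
Function('n')(F) = -5 (Function('n')(F) = Add(-9, 4) = -5)
Function('y')(X) = Add(Pow(X, 2), Mul(3, X))
Function('f')(r, S) = Add(-474, Mul(10, r)) (Function('f')(r, S) = Add(Mul(Mul(-5, Add(3, -5)), r), -474) = Add(Mul(Mul(-5, -2), r), -474) = Add(Mul(10, r), -474) = Add(-474, Mul(10, r)))
Pow(Add(Function('f')(-482, 187), 310700), Rational(1, 2)) = Pow(Add(Add(-474, Mul(10, -482)), 310700), Rational(1, 2)) = Pow(Add(Add(-474, -4820), 310700), Rational(1, 2)) = Pow(Add(-5294, 310700), Rational(1, 2)) = Pow(305406, Rational(1, 2)) = Mul(57, Pow(94, Rational(1, 2)))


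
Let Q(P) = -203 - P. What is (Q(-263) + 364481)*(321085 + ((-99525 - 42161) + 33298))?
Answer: 77536777077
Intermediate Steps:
(Q(-263) + 364481)*(321085 + ((-99525 - 42161) + 33298)) = ((-203 - 1*(-263)) + 364481)*(321085 + ((-99525 - 42161) + 33298)) = ((-203 + 263) + 364481)*(321085 + (-141686 + 33298)) = (60 + 364481)*(321085 - 108388) = 364541*212697 = 77536777077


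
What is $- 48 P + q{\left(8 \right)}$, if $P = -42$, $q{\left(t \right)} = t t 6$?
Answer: $2400$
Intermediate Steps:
$q{\left(t \right)} = 6 t^{2}$ ($q{\left(t \right)} = t^{2} \cdot 6 = 6 t^{2}$)
$- 48 P + q{\left(8 \right)} = \left(-48\right) \left(-42\right) + 6 \cdot 8^{2} = 2016 + 6 \cdot 64 = 2016 + 384 = 2400$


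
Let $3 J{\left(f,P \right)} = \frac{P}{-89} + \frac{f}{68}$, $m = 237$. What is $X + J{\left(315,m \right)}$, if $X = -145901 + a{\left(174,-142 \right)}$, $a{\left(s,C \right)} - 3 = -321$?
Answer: $- \frac{884913415}{6052} \approx -1.4622 \cdot 10^{5}$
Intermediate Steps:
$a{\left(s,C \right)} = -318$ ($a{\left(s,C \right)} = 3 - 321 = -318$)
$J{\left(f,P \right)} = - \frac{P}{267} + \frac{f}{204}$ ($J{\left(f,P \right)} = \frac{\frac{P}{-89} + \frac{f}{68}}{3} = \frac{P \left(- \frac{1}{89}\right) + f \frac{1}{68}}{3} = \frac{- \frac{P}{89} + \frac{f}{68}}{3} = - \frac{P}{267} + \frac{f}{204}$)
$X = -146219$ ($X = -145901 - 318 = -146219$)
$X + J{\left(315,m \right)} = -146219 + \left(\left(- \frac{1}{267}\right) 237 + \frac{1}{204} \cdot 315\right) = -146219 + \left(- \frac{79}{89} + \frac{105}{68}\right) = -146219 + \frac{3973}{6052} = - \frac{884913415}{6052}$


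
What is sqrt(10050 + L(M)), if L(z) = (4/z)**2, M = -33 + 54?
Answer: sqrt(4432066)/21 ≈ 100.25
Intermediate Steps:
M = 21
L(z) = 16/z**2
sqrt(10050 + L(M)) = sqrt(10050 + 16/21**2) = sqrt(10050 + 16*(1/441)) = sqrt(10050 + 16/441) = sqrt(4432066/441) = sqrt(4432066)/21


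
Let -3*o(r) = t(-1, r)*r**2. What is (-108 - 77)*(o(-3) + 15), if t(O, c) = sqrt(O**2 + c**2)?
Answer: -2775 + 555*sqrt(10) ≈ -1019.9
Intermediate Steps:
o(r) = -r**2*sqrt(1 + r**2)/3 (o(r) = -sqrt((-1)**2 + r**2)*r**2/3 = -sqrt(1 + r**2)*r**2/3 = -r**2*sqrt(1 + r**2)/3)
(-108 - 77)*(o(-3) + 15) = (-108 - 77)*(-1/3*(-3)**2*sqrt(1 + (-3)**2) + 15) = -185*(-1/3*9*sqrt(1 + 9) + 15) = -185*(-1/3*9*sqrt(10) + 15) = -185*(-3*sqrt(10) + 15) = -185*(15 - 3*sqrt(10)) = -2775 + 555*sqrt(10)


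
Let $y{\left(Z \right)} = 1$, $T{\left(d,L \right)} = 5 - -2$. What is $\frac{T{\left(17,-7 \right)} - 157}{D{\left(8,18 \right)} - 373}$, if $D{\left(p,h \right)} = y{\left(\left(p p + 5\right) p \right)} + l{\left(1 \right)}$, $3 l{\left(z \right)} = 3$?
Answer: $\frac{150}{371} \approx 0.40431$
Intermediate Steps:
$l{\left(z \right)} = 1$ ($l{\left(z \right)} = \frac{1}{3} \cdot 3 = 1$)
$T{\left(d,L \right)} = 7$ ($T{\left(d,L \right)} = 5 + 2 = 7$)
$D{\left(p,h \right)} = 2$ ($D{\left(p,h \right)} = 1 + 1 = 2$)
$\frac{T{\left(17,-7 \right)} - 157}{D{\left(8,18 \right)} - 373} = \frac{7 - 157}{2 - 373} = \frac{7 - 157}{-371} = \left(-150\right) \left(- \frac{1}{371}\right) = \frac{150}{371}$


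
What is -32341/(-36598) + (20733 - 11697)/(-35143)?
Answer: 805860235/1286163514 ≈ 0.62656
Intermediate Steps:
-32341/(-36598) + (20733 - 11697)/(-35143) = -32341*(-1/36598) + 9036*(-1/35143) = 32341/36598 - 9036/35143 = 805860235/1286163514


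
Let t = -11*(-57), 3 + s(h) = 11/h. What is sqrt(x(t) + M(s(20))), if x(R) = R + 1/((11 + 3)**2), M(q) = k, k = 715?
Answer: sqrt(263033)/14 ≈ 36.633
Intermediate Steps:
s(h) = -3 + 11/h
t = 627
M(q) = 715
x(R) = 1/196 + R (x(R) = R + 1/(14**2) = R + 1/196 = 1/196 + R)
sqrt(x(t) + M(s(20))) = sqrt((1/196 + 627) + 715) = sqrt(122893/196 + 715) = sqrt(263033/196) = sqrt(263033)/14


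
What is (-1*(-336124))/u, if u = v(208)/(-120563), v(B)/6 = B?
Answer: -10131029453/312 ≈ -3.2471e+7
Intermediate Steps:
v(B) = 6*B
u = -1248/120563 (u = (6*208)/(-120563) = 1248*(-1/120563) = -1248/120563 ≈ -0.010351)
(-1*(-336124))/u = (-1*(-336124))/(-1248/120563) = 336124*(-120563/1248) = -10131029453/312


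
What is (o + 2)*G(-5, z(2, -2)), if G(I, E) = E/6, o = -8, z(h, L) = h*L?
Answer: 4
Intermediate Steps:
z(h, L) = L*h
G(I, E) = E/6 (G(I, E) = E*(1/6) = E/6)
(o + 2)*G(-5, z(2, -2)) = (-8 + 2)*((-2*2)/6) = -(-4) = -6*(-2/3) = 4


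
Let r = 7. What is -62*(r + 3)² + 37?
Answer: -6163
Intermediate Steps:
-62*(r + 3)² + 37 = -62*(7 + 3)² + 37 = -62*10² + 37 = -62*100 + 37 = -6200 + 37 = -6163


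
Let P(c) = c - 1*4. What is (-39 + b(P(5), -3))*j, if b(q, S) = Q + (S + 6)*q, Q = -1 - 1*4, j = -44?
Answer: 1804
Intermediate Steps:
P(c) = -4 + c (P(c) = c - 4 = -4 + c)
Q = -5 (Q = -1 - 4 = -5)
b(q, S) = -5 + q*(6 + S) (b(q, S) = -5 + (S + 6)*q = -5 + (6 + S)*q = -5 + q*(6 + S))
(-39 + b(P(5), -3))*j = (-39 + (-5 + 6*(-4 + 5) - 3*(-4 + 5)))*(-44) = (-39 + (-5 + 6*1 - 3*1))*(-44) = (-39 + (-5 + 6 - 3))*(-44) = (-39 - 2)*(-44) = -41*(-44) = 1804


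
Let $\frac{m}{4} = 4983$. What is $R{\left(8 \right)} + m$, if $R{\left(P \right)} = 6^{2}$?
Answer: $19968$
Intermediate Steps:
$m = 19932$ ($m = 4 \cdot 4983 = 19932$)
$R{\left(P \right)} = 36$
$R{\left(8 \right)} + m = 36 + 19932 = 19968$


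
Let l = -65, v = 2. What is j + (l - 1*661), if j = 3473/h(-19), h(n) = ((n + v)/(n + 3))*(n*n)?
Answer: -4399894/6137 ≈ -716.95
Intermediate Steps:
h(n) = n**2*(2 + n)/(3 + n) (h(n) = ((n + 2)/(n + 3))*(n*n) = ((2 + n)/(3 + n))*n**2 = n**2*(2 + n)/(3 + n))
j = 55568/6137 (j = 3473/(((-19)**2*(2 - 19)/(3 - 19))) = 3473/((361*(-17)/(-16))) = 3473/((361*(-1/16)*(-17))) = 3473/(6137/16) = 3473*(16/6137) = 55568/6137 ≈ 9.0546)
j + (l - 1*661) = 55568/6137 + (-65 - 1*661) = 55568/6137 + (-65 - 661) = 55568/6137 - 726 = -4399894/6137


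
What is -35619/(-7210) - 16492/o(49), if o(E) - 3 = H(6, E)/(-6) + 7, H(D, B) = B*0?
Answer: -11855113/7210 ≈ -1644.3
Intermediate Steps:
H(D, B) = 0
o(E) = 10 (o(E) = 3 + (0/(-6) + 7) = 3 + (-⅙*0 + 7) = 3 + (0 + 7) = 3 + 7 = 10)
-35619/(-7210) - 16492/o(49) = -35619/(-7210) - 16492/10 = -35619*(-1/7210) - 16492*⅒ = 35619/7210 - 8246/5 = -11855113/7210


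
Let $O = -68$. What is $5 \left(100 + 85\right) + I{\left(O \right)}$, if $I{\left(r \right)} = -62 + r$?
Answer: $795$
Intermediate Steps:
$5 \left(100 + 85\right) + I{\left(O \right)} = 5 \left(100 + 85\right) - 130 = 5 \cdot 185 - 130 = 925 - 130 = 795$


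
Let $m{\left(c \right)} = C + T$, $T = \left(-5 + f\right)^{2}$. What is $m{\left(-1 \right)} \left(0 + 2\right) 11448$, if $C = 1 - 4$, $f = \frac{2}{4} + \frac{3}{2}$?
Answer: $137376$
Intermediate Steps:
$f = 2$ ($f = 2 \cdot \frac{1}{4} + 3 \cdot \frac{1}{2} = \frac{1}{2} + \frac{3}{2} = 2$)
$T = 9$ ($T = \left(-5 + 2\right)^{2} = \left(-3\right)^{2} = 9$)
$C = -3$ ($C = 1 - 4 = -3$)
$m{\left(c \right)} = 6$ ($m{\left(c \right)} = -3 + 9 = 6$)
$m{\left(-1 \right)} \left(0 + 2\right) 11448 = 6 \left(0 + 2\right) 11448 = 6 \cdot 2 \cdot 11448 = 12 \cdot 11448 = 137376$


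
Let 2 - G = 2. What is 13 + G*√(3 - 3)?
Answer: 13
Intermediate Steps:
G = 0 (G = 2 - 1*2 = 2 - 2 = 0)
13 + G*√(3 - 3) = 13 + 0*√(3 - 3) = 13 + 0*√0 = 13 + 0*0 = 13 + 0 = 13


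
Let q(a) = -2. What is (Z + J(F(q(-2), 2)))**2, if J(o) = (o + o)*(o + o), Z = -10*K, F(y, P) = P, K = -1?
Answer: 676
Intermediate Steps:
Z = 10 (Z = -10*(-1) = 10)
J(o) = 4*o**2 (J(o) = (2*o)*(2*o) = 4*o**2)
(Z + J(F(q(-2), 2)))**2 = (10 + 4*2**2)**2 = (10 + 4*4)**2 = (10 + 16)**2 = 26**2 = 676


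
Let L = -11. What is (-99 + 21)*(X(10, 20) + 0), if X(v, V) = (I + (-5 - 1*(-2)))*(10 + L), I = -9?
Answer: -936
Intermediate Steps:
X(v, V) = 12 (X(v, V) = (-9 + (-5 - 1*(-2)))*(10 - 11) = (-9 + (-5 + 2))*(-1) = (-9 - 3)*(-1) = -12*(-1) = 12)
(-99 + 21)*(X(10, 20) + 0) = (-99 + 21)*(12 + 0) = -78*12 = -936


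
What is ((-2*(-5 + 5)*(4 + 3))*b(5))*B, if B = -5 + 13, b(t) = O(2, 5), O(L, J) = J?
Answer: 0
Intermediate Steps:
b(t) = 5
B = 8
((-2*(-5 + 5)*(4 + 3))*b(5))*B = (-2*(-5 + 5)*(4 + 3)*5)*8 = (-0*7*5)*8 = (-2*0*5)*8 = (0*5)*8 = 0*8 = 0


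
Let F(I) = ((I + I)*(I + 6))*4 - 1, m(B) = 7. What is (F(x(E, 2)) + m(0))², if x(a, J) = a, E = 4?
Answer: 106276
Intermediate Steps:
F(I) = -1 + 8*I*(6 + I) (F(I) = ((2*I)*(6 + I))*4 - 1 = (2*I*(6 + I))*4 - 1 = 8*I*(6 + I) - 1 = -1 + 8*I*(6 + I))
(F(x(E, 2)) + m(0))² = ((-1 + 8*4² + 48*4) + 7)² = ((-1 + 8*16 + 192) + 7)² = ((-1 + 128 + 192) + 7)² = (319 + 7)² = 326² = 106276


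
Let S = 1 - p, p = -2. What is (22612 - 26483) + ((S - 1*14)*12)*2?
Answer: -4135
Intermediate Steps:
S = 3 (S = 1 - 1*(-2) = 1 + 2 = 3)
(22612 - 26483) + ((S - 1*14)*12)*2 = (22612 - 26483) + ((3 - 1*14)*12)*2 = -3871 + ((3 - 14)*12)*2 = -3871 - 11*12*2 = -3871 - 132*2 = -3871 - 264 = -4135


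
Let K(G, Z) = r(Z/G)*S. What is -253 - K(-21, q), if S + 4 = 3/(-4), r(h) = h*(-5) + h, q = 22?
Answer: -4895/21 ≈ -233.10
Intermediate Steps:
r(h) = -4*h (r(h) = -5*h + h = -4*h)
S = -19/4 (S = -4 + 3/(-4) = -4 + 3*(-¼) = -4 - ¾ = -19/4 ≈ -4.7500)
K(G, Z) = 19*Z/G (K(G, Z) = -4*Z/G*(-19/4) = 19*Z/G)
-253 - K(-21, q) = -253 - 19*22/(-21) = -253 - 19*22*(-1)/21 = -253 - 1*(-418/21) = -253 + 418/21 = -4895/21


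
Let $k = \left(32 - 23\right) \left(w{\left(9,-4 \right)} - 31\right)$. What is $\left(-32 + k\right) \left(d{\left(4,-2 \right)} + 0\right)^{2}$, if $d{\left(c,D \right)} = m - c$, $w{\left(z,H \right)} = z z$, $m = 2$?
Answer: $1672$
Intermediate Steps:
$w{\left(z,H \right)} = z^{2}$
$d{\left(c,D \right)} = 2 - c$
$k = 450$ ($k = \left(32 - 23\right) \left(9^{2} - 31\right) = 9 \left(81 - 31\right) = 9 \cdot 50 = 450$)
$\left(-32 + k\right) \left(d{\left(4,-2 \right)} + 0\right)^{2} = \left(-32 + 450\right) \left(\left(2 - 4\right) + 0\right)^{2} = 418 \left(\left(2 - 4\right) + 0\right)^{2} = 418 \left(-2 + 0\right)^{2} = 418 \left(-2\right)^{2} = 418 \cdot 4 = 1672$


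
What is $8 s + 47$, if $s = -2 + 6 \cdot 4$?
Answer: $223$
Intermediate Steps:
$s = 22$ ($s = -2 + 24 = 22$)
$8 s + 47 = 8 \cdot 22 + 47 = 176 + 47 = 223$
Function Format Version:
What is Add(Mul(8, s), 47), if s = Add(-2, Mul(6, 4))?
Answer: 223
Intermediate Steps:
s = 22 (s = Add(-2, 24) = 22)
Add(Mul(8, s), 47) = Add(Mul(8, 22), 47) = Add(176, 47) = 223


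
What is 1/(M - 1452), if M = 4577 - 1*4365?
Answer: -1/1240 ≈ -0.00080645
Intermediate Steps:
M = 212 (M = 4577 - 4365 = 212)
1/(M - 1452) = 1/(212 - 1452) = 1/(-1240) = -1/1240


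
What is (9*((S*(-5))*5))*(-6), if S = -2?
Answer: -2700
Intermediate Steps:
(9*((S*(-5))*5))*(-6) = (9*(-2*(-5)*5))*(-6) = (9*(10*5))*(-6) = (9*50)*(-6) = 450*(-6) = -2700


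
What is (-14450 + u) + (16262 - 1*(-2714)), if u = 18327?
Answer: 22853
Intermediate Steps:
(-14450 + u) + (16262 - 1*(-2714)) = (-14450 + 18327) + (16262 - 1*(-2714)) = 3877 + (16262 + 2714) = 3877 + 18976 = 22853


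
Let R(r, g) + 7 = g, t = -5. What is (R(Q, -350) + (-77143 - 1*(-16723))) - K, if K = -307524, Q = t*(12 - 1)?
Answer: 246747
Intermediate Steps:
Q = -55 (Q = -5*(12 - 1) = -5*11 = -55)
R(r, g) = -7 + g
(R(Q, -350) + (-77143 - 1*(-16723))) - K = ((-7 - 350) + (-77143 - 1*(-16723))) - 1*(-307524) = (-357 + (-77143 + 16723)) + 307524 = (-357 - 60420) + 307524 = -60777 + 307524 = 246747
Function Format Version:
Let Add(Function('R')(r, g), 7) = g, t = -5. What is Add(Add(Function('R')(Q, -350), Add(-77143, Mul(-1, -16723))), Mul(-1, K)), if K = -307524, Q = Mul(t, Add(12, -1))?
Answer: 246747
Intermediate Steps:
Q = -55 (Q = Mul(-5, Add(12, -1)) = Mul(-5, 11) = -55)
Function('R')(r, g) = Add(-7, g)
Add(Add(Function('R')(Q, -350), Add(-77143, Mul(-1, -16723))), Mul(-1, K)) = Add(Add(Add(-7, -350), Add(-77143, Mul(-1, -16723))), Mul(-1, -307524)) = Add(Add(-357, Add(-77143, 16723)), 307524) = Add(Add(-357, -60420), 307524) = Add(-60777, 307524) = 246747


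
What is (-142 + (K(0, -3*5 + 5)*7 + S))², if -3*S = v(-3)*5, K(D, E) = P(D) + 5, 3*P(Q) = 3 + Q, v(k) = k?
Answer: 9025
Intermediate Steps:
P(Q) = 1 + Q/3 (P(Q) = (3 + Q)/3 = 1 + Q/3)
K(D, E) = 6 + D/3 (K(D, E) = (1 + D/3) + 5 = 6 + D/3)
S = 5 (S = -(-1)*5 = -⅓*(-15) = 5)
(-142 + (K(0, -3*5 + 5)*7 + S))² = (-142 + ((6 + (⅓)*0)*7 + 5))² = (-142 + ((6 + 0)*7 + 5))² = (-142 + (6*7 + 5))² = (-142 + (42 + 5))² = (-142 + 47)² = (-95)² = 9025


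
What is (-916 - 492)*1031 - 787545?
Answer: -2239193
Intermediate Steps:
(-916 - 492)*1031 - 787545 = -1408*1031 - 787545 = -1451648 - 787545 = -2239193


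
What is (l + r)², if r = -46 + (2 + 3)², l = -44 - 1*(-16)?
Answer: 2401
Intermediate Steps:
l = -28 (l = -44 + 16 = -28)
r = -21 (r = -46 + 5² = -46 + 25 = -21)
(l + r)² = (-28 - 21)² = (-49)² = 2401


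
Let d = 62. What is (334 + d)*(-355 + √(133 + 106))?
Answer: -140580 + 396*√239 ≈ -1.3446e+5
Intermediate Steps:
(334 + d)*(-355 + √(133 + 106)) = (334 + 62)*(-355 + √(133 + 106)) = 396*(-355 + √239) = -140580 + 396*√239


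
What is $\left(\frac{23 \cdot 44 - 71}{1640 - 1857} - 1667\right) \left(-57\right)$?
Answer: $\frac{20672760}{217} \approx 95266.0$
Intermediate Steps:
$\left(\frac{23 \cdot 44 - 71}{1640 - 1857} - 1667\right) \left(-57\right) = \left(\frac{1012 - 71}{-217} - 1667\right) \left(-57\right) = \left(941 \left(- \frac{1}{217}\right) - 1667\right) \left(-57\right) = \left(- \frac{941}{217} - 1667\right) \left(-57\right) = \left(- \frac{362680}{217}\right) \left(-57\right) = \frac{20672760}{217}$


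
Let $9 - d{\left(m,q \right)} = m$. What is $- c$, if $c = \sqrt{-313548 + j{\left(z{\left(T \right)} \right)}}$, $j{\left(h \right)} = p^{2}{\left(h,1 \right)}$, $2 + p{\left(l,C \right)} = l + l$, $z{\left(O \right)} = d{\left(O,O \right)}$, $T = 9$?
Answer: $- 2 i \sqrt{78386} \approx - 559.95 i$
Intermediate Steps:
$d{\left(m,q \right)} = 9 - m$
$z{\left(O \right)} = 9 - O$
$p{\left(l,C \right)} = -2 + 2 l$ ($p{\left(l,C \right)} = -2 + \left(l + l\right) = -2 + 2 l$)
$j{\left(h \right)} = \left(-2 + 2 h\right)^{2}$
$c = 2 i \sqrt{78386}$ ($c = \sqrt{-313548 + 4 \left(-1 + \left(9 - 9\right)\right)^{2}} = \sqrt{-313548 + 4 \left(-1 + 0\right)^{2}} = \sqrt{-313548 + 4 \left(-1\right)^{2}} = \sqrt{-313548 + 4 \cdot 1} = \sqrt{-313548 + 4} = \sqrt{-313544} = 2 i \sqrt{78386} \approx 559.95 i$)
$- c = - 2 i \sqrt{78386}$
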